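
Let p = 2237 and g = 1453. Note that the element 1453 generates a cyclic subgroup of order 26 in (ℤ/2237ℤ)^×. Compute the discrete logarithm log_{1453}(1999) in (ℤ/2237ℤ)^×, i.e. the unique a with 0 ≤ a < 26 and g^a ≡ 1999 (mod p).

3

Successive powers of 1453 modulo 2237:
  1453^0=1  1453^1=1453  1453^2=1718  1453^3=1999
So 1453^3 ≡ 1999 (mod 2237), giving a = 3.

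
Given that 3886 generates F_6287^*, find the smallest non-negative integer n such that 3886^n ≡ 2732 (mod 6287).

Baby-step giant-step with m = ceil(sqrt(6286)) = 80.
Baby table (3886^j mod 6287 for j=0..79):
  0:1  1:3886  2:5909  3:2250  4:4570  5:4532  6:1465  7:3255
  8:5773  9:1862  10:5682  11:308  12:2358  13:3029  14:1430  15:5559
  16:142  17:4843  18:2907  19:5150  20:1379  21:2270  22:559  23:3259
  24:2456  25:350  26:2108  27:6014  28:1625  29:2602  30:1876  31:3503
  32:1303  33:2423  34:4139  35:2008  36:921  37:1703  38:3934  39:3827
  40:2967  41:5691  42:3847  43:5243  44:4418  45:4838  46:2338  47:753
  48:2703  49:4568  50:3047  51:2221  52:5042  53:2920  54:5372  55:2752
  56:85  57:3386  58:5592  59:2640  60:4943  61:1713  62:5072  63:47
  64:319  65:1095  66:5158  67:1032  68:5533  69:5985  70:2097  71:990
  72:5783  73:3000  74:1902  75:3947  76:4049  77:4340  78:3506  79:387
Giant step factor: 3886^(-80) ≡ 5531 (mod 6287).
Scan 2732·5531^i mod 6287 for i = 0, 1, …:
  i=0: 2732   i=1: 3031   i=2: 3319   i=3: 5636
  i=4: 1770   i=5: 1011   i=6: 2698   i=7: 3587
  i=8: 4212   i=9: 3237     …   i=65: 2575
  i=66: 2270
Match at i=66, j=21: n = 66·80 + 21 = 5301.

5301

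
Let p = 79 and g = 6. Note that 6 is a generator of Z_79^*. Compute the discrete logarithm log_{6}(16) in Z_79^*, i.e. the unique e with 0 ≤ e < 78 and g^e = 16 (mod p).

50

Baby-step giant-step with m = ceil(sqrt(78)) = 9.
Baby table (6^j mod 79 for j=0..8):
  0:1  1:6  2:36  3:58  4:32  5:34  6:46  7:39
  8:76
Giant step factor: 6^(-9) ≡ 57 (mod 79).
Scan 16·57^i mod 79 for i = 0, 1, …:
  i=0: 16   i=1: 43   i=2: 2   i=3: 35
  i=4: 20   i=5: 34
Match at i=5, j=5: e = 5·9 + 5 = 50.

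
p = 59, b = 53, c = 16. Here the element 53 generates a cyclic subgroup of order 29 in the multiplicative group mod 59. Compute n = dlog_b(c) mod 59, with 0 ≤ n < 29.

Successive powers of 53 modulo 59:
  53^0=1  53^1=53  53^2=36  53^3=20  53^4=57  53^5=12
  53^6=46  53^7=19  53^8=4  53^9=35  53^10=26  53^11=21
  53^12=51  53^13=48  53^14=7  53^15=17  53^16=16
So 53^16 ≡ 16 (mod 59), giving n = 16.

16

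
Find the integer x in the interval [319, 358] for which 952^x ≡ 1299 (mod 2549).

329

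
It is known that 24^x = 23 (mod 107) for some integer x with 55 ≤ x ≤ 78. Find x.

72

Compute 24^55 mod 107 = 66, then multiply by 24 repeatedly:
  24^55=66  24^56=86  24^57=31  24^58=102  24^59=94
  24^60=9  24^61=2  24^62=48  24^63=82  24^64=42
  24^65=45  24^66=10  24^67=26  24^68=89  24^69=103
  24^70=11  24^71=50  24^72=23
Found 23 at exponent 72.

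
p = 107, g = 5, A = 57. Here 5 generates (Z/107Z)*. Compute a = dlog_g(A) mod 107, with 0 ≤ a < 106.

Baby-step giant-step with m = ceil(sqrt(106)) = 11.
Baby table (5^j mod 107 for j=0..10):
  0:1  1:5  2:25  3:18  4:90  5:22  6:3  7:15
  8:75  9:54  10:56
Giant step factor: 5^(-11) ≡ 60 (mod 107).
Scan 57·60^i mod 107 for i = 0, 1, …:
  i=0: 57   i=1: 103   i=2: 81   i=3: 45
  i=4: 25
Match at i=4, j=2: a = 4·11 + 2 = 46.

46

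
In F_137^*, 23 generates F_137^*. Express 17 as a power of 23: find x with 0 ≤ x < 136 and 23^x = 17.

Baby-step giant-step with m = ceil(sqrt(136)) = 12.
Baby table (23^j mod 137 for j=0..11):
  0:1  1:23  2:118  3:111  4:87  5:83  6:128  7:67
  8:34  9:97  10:39  11:75
Giant step factor: 23^(-12) ≡ 22 (mod 137).
Scan 17·22^i mod 137 for i = 0, 1, …:
  i=0: 17   i=1: 100   i=2: 8   i=3: 39
Match at i=3, j=10: x = 3·12 + 10 = 46.

46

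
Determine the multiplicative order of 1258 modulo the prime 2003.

The order of 1258 must divide p − 1 = 2002 = 2 · 7 · 11 · 13.
Divisors: 1, 2, 7, 11, 13, 14, 22, 26, 77, 91, 143, 154, 182, 286, 1001, 2002.
Check each in increasing order: 1258^1 ≡ 1258;  1258^2 ≡ 194;  1258^7 ≡ 1999;  1258^11 ≡ 1684;  1258^13 ≡ 207;  1258^14 ≡ 16;  1258^22 ≡ 1611;  1258^26 ≡ 786;  1258^77 ≡ 1981;  1258^91 ≡ 1651;  1258^143 ≡ 1518;  1258^154 ≡ 484;  1258^182 ≡ 1721;  1258^286 ≡ 874;  1258^1001 ≡ 2002;  1258^2002 ≡ 1.
Smallest exponent giving 1 is 2002.

2002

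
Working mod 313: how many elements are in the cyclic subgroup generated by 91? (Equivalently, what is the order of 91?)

The order of 91 must divide p − 1 = 312 = 2^3 · 3 · 13.
Divisors: 1, 2, 3, 4, 6, 8, 12, 13, 24, 26, 39, 52, 78, 104, 156, 312.
Check each in increasing order: 91^1 ≡ 91;  91^2 ≡ 143;  91^3 ≡ 180;  91^4 ≡ 104;  91^6 ≡ 161;  91^8 ≡ 174;  91^12 ≡ 255;  91^13 ≡ 43;  91^24 ≡ 234;  91^26 ≡ 284;  91^39 ≡ 5;  91^52 ≡ 215;  91^78 ≡ 25;  91^104 ≡ 214;  91^156 ≡ 312;  91^312 ≡ 1.
Smallest exponent giving 1 is 312.

312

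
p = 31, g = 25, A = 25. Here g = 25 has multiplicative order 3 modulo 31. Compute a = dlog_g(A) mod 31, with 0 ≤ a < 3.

Successive powers of 25 modulo 31:
  25^0=1  25^1=25
So 25^1 ≡ 25 (mod 31), giving a = 1.

1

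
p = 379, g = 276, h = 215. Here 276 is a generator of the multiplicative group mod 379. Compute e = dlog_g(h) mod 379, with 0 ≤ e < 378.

Baby-step giant-step with m = ceil(sqrt(378)) = 20.
Baby table (276^j mod 379 for j=0..19):
  0:1  1:276  2:376  3:309  4:9  5:210  6:352  7:128
  8:81  9:374  10:136  11:15  12:350  13:334  14:87  15:135
  16:118  17:353  18:25  19:78
Giant step factor: 276^(-20) ≡ 96 (mod 379).
Scan 215·96^i mod 379 for i = 0, 1, …:
  i=0: 215   i=1: 174   i=2: 28   i=3: 35
  i=4: 328   i=5: 31   i=6: 323   i=7: 309
Match at i=7, j=3: e = 7·20 + 3 = 143.

143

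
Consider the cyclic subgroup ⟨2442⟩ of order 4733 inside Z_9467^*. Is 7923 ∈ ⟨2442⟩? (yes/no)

7923 ∈ ⟨2442⟩ iff 7923^4733 ≡ 1 (mod 9467), since |⟨2442⟩| = 4733.
7923^4733 mod 9467 = 9466.
Since 9466 ≠ 1, 7923 does not lie in the subgroup.

no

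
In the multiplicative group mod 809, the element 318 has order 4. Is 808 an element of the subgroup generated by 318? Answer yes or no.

yes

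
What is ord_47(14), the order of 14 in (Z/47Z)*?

The order of 14 must divide p − 1 = 46 = 2 · 23.
Divisors: 1, 2, 23, 46.
Check each in increasing order: 14^1 ≡ 14;  14^2 ≡ 8;  14^23 ≡ 1.
Smallest exponent giving 1 is 23.

23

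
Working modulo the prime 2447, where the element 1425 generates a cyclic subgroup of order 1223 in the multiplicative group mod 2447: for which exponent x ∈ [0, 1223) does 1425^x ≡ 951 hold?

Baby-step giant-step with m = ceil(sqrt(1223)) = 35.
Baby table (1425^j mod 2447 for j=0..34):
  0:1  1:1425  2:2062  3:1950  4:1405  5:479  6:2309  7:1557
  8:1743  9:70  10:1870  11:2414  12:1915  13:470  14:1719  15:128
  16:1322  17:2107  18:6  19:1209  20:137  21:1912  22:1089  23:427
  24:1619  25:2001  26:670  27:420  28:1432  29:2249  30:1702  31:373
  32:526  33:768  34:591
Giant step factor: 1425^(-35) ≡ 1467 (mod 2447).
Scan 951·1467^i mod 2447 for i = 0, 1, …:
  i=0: 951   i=1: 327   i=2: 97   i=3: 373
Match at i=3, j=31: x = 3·35 + 31 = 136.

136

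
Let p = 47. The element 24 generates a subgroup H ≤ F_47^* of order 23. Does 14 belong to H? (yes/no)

yes

14 ∈ ⟨24⟩ iff 14^23 ≡ 1 (mod 47), since |⟨24⟩| = 23.
14^23 mod 47 = 1.
Since 1 = 1, 14 lies in the subgroup.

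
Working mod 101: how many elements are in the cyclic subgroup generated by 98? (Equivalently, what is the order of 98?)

100

The order of 98 must divide p − 1 = 100 = 2^2 · 5^2.
Divisors: 1, 2, 4, 5, 10, 20, 25, 50, 100.
Check each in increasing order: 98^1 ≡ 98;  98^2 ≡ 9;  98^4 ≡ 81;  98^5 ≡ 60;  98^10 ≡ 65;  98^20 ≡ 84;  98^25 ≡ 91;  98^50 ≡ 100;  98^100 ≡ 1.
Smallest exponent giving 1 is 100.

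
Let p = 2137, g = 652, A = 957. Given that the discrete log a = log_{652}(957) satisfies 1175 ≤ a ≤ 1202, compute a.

Compute 652^1175 mod 2137 = 1178, then multiply by 652 repeatedly:
  652^1175=1178  652^1176=873  652^1177=754  652^1178=98  652^1179=1923
  652^1180=1514  652^1181=1971  652^1182=755  652^1183=750  652^1184=1764
  652^1185=422  652^1186=1608  652^1187=1286  652^1188=768  652^1189=678
  652^1190=1834  652^1191=1185  652^1192=1163  652^1193=1778  652^1194=1002
  652^1195=1519  652^1196=957
Found 957 at exponent 1196.

1196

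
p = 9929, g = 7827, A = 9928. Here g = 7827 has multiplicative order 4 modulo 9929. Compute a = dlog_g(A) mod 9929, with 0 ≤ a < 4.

Successive powers of 7827 modulo 9929:
  7827^0=1  7827^1=7827  7827^2=9928
So 7827^2 ≡ 9928 (mod 9929), giving a = 2.

2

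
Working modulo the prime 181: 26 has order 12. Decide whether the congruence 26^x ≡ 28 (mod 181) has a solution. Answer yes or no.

⟨26⟩ has order 12; its elements mod 181 are {1, 7, 19, 26, 48, 49, 132, 133, 155, 162, 174, 180}.
28 is not in this set.

no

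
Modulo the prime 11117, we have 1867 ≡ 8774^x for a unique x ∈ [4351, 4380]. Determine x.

Compute 8774^4351 mod 11117 = 3293, then multiply by 8774 repeatedly:
  8774^4351=3293  8774^4352=10816  8774^4353=4872  8774^4354=2063  8774^4355=2286
  8774^4356=2296  8774^4357=1100  8774^4358=1844  8774^4359=4021  8774^4360=6013
  8774^4361=7897  8774^4362=7134  8774^4363=5006  8774^4364=10494  8774^4365=3362
  8774^4366=4787  8774^4367=1112  8774^4368=7079  8774^4369=467  8774^4370=6402
  8774^4371=8064  8774^4372=4948  8774^4373=1867
Found 1867 at exponent 4373.

4373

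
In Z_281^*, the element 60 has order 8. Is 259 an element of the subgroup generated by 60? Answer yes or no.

⟨60⟩ has order 8; its elements mod 281 are {1, 53, 60, 89, 192, 221, 228, 280}.
259 is not in this set.

no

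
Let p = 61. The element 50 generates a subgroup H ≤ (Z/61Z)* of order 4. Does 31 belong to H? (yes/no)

⟨50⟩ has order 4; its elements mod 61 are {1, 11, 50, 60}.
31 is not in this set.

no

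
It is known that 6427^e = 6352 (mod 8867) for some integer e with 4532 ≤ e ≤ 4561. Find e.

4551

Compute 6427^4532 mod 8867 = 4264, then multiply by 6427 repeatedly:
  6427^4532=4264  6427^4533=5698  6427^4534=336  6427^4535=4791  6427^4536=5533
  6427^4537=3921  6427^4538=253  6427^4539=3370  6427^4540=5776  6427^4541=5090
  6427^4542=3067  6427^4543=268  6427^4544=2238  6427^4545=1352  6427^4546=8511
  6427^4547=8541  6427^4548=6277  6427^4549=6296  6427^4550=4271  6427^4551=6352
Found 6352 at exponent 4551.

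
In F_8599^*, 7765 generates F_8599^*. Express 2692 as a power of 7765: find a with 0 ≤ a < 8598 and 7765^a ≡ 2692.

6024

Baby-step giant-step with m = ceil(sqrt(8598)) = 93.
Baby table (7765^j mod 8599 for j=0..92):
  0:1  1:7765  2:7636  3:3435  4:7276  5:2710  6:1397  7:4366
  8:4732  9:453  10:554  11:2310  12:8235  13:2611  14:6572  15:5114
  16:28  17:2445  18:7432  19:1591  20:5951  21:7088  22:4720  23:1862
  24:3511  25:4085  26:6913  27:4487  28:7006  29:4316  30:3437  31:5608
  32:784  33:8267  34:1720  35:1553  36:3247  37:687  38:3175  39:542
  40:3719  41:2593  42:4386  43:5250  44:6990  45:462  46:1647  47:2242
  48:4754  49:7902  50:5165  51:489  52:4926  53:2038  54:2910  55:6577
  56:944  57:3812  58:2422  59:817  60:6542  61:4337  62:3121  63:2583
  64:4127  65:6281  66:7036  67:5093  68:344  69:5470  70:4089  71:3577
  72:635  73:3548  74:7623  75:5678  76:2597  77:1050  78:1398  79:3532
  80:3769  81:3888  82:7830  83:5020  84:1033  85:6977  86:2705  87:5567
  88:582  89:4755  90:7068  91:4202  92:3924
Giant step factor: 7765^(-93) ≡ 5031 (mod 8599).
Scan 2692·5031^i mod 8599 for i = 0, 1, …:
  i=0: 2692   i=1: 27   i=2: 6852   i=3: 7620
  i=4: 1878   i=5: 6516   i=6: 2608   i=7: 7373
  i=8: 6076   i=9: 7510     …   i=63: 571
  i=64: 635
Match at i=64, j=72: a = 64·93 + 72 = 6024.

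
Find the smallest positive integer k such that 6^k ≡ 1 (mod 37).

The order of 6 must divide p − 1 = 36 = 2^2 · 3^2.
Divisors: 1, 2, 3, 4, 6, 9, 12, 18, 36.
Check each in increasing order: 6^1 ≡ 6;  6^2 ≡ 36;  6^3 ≡ 31;  6^4 ≡ 1.
Smallest exponent giving 1 is 4.

4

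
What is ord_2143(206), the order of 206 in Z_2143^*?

306

The order of 206 must divide p − 1 = 2142 = 2 · 3^2 · 7 · 17.
Divisors: 1, 2, 3, 6, 7, 9, 14, 17, 18, 21, 34, 42, 51, 63, 102, 119, 126, 153, 238, 306, 357, 714, 1071, 2142.
Check each in increasing order: 206^1 ≡ 206;  206^2 ≡ 1719;  206^3 ≡ 519;  206^6 ≡ 1486;  206^7 ≡ 1810;  206^9 ≡ 1897;  206^14 ≡ 1596;  206^17 ≡ 1126;  206^18 ≡ 512;  206^21 ≡ 2139;  206^34 ≡ 1363;  206^42 ≡ 16;  206^51 ≡ 350;  206^63 ≡ 2079;  206^102 ≡ 349;  206^119 ≡ 805;  206^126 ≡ 1953;  206^153 ≡ 2142;  206^238 ≡ 839;  206^306 ≡ 1.
Smallest exponent giving 1 is 306.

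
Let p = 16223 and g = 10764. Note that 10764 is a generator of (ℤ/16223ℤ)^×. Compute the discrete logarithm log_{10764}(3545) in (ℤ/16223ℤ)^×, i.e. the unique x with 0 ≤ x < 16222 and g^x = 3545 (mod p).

Baby-step giant-step with m = ceil(sqrt(16222)) = 128.
Baby table (10764^j mod 16223 for j=0..127):
  0:1  1:10764  2:15253  3:6532  4:16189  5:7153  6:534  7:5034
  8:1156  9:143  10:14290  11:7297  12:9365  13:11361  14:830  15:11470
  16:6050  17:3078  18:4226  19:15595  20:5199  21:8909  22:2323  23:5129
  24:1687  25:5331  26:2133  27:4067  28:7534  29:13422  30:8593  31:7729
  32:3412  33:14119  34:16075  35:13005  36:13776  37:6644  38:5032  39:12074
  40:2083  41:1226  42:7365  43:11282  44:10293  45:6985  46:9158  47:5764
  48:6944  49:5855  50:13088  51:14923  52:7249  53:11829  54:9252  55:11754
  56:13102  57:3389  58:9892  59:5939  60:8776  61:14558  62:4355  63:8973
  64:9853  65:7941  66:14160  67:3155  68:5681  69:5797  70:5250  71:6291
  72:1522  73:13801  74:16176  75:13228  76:13144  77:1233  78:1598  79:4492
  80:7348  81:6747  82:10560  83:9502  84:9736  85:13947  86:14089  87:1392
  88:9659  89:12492  90:7664  91:1341  92:12277  93:13293  94:15215  95:3075
  96:4380  97:2282  98:1826  99:9011  100:13310  101:3527  102:2808  103:1863
  104:1704  105:9866  106:1866  107:1550  108:6956  109:5239  110:1448  111:12192
  112:6841  113:327  114:15660  115:7270  116:10751  117:5105  118:2919  119:12388
  120:7595  121:4883  122:14315  123:606  124:1338  125:12431  126:16203  127:11842
Giant step factor: 10764^(-128) ≡ 15983 (mod 16223).
Scan 3545·15983^i mod 16223 for i = 0, 1, …:
  i=0: 3545   i=1: 9019   i=2: 9322   i=3: 1494
  i=4: 14569   i=5: 7608   i=6: 7279   i=7: 5124
  i=8: 3188   i=9: 13584     …   i=77: 10981
  i=78: 8909
Match at i=78, j=21: x = 78·128 + 21 = 10005.

10005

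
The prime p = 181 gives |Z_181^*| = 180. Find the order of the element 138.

18

The order of 138 must divide p − 1 = 180 = 2^2 · 3^2 · 5.
Divisors: 1, 2, 3, 4, 5, 6, 9, 10, 12, 15, 18, 20, 30, 36, 45, 60, 90, 180.
Check each in increasing order: 138^1 ≡ 138;  138^2 ≡ 39;  138^3 ≡ 133;  138^4 ≡ 73;  138^5 ≡ 119;  138^6 ≡ 132;  138^9 ≡ 180;  138^10 ≡ 43;  138^12 ≡ 48;  138^15 ≡ 49;  138^18 ≡ 1.
Smallest exponent giving 1 is 18.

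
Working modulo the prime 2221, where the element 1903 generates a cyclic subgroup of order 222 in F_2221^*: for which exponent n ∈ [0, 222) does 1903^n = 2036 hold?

61

Baby-step giant-step with m = ceil(sqrt(222)) = 15.
Baby table (1903^j mod 2221 for j=0..14):
  0:1  1:1903  2:1179  3:427  4:1916  5:1487  6:207  7:804
  8:1964  9:1770  10:1274  11:1311  12:650  13:2074  14:105
Giant step factor: 1903^(-15) ≡ 918 (mod 2221).
Scan 2036·918^i mod 2221 for i = 0, 1, …:
  i=0: 2036   i=1: 1187   i=2: 1376   i=3: 1640
  i=4: 1903
Match at i=4, j=1: n = 4·15 + 1 = 61.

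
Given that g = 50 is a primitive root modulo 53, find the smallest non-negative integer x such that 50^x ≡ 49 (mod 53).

20

Baby-step giant-step with m = ceil(sqrt(52)) = 8.
Baby table (50^j mod 53 for j=0..7):
  0:1  1:50  2:9  3:26  4:28  5:22  6:40  7:39
Giant step factor: 50^(-8) ≡ 24 (mod 53).
Scan 49·24^i mod 53 for i = 0, 1, …:
  i=0: 49   i=1: 10   i=2: 28
Match at i=2, j=4: x = 2·8 + 4 = 20.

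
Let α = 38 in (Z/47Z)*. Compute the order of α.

The order of 38 must divide p − 1 = 46 = 2 · 23.
Divisors: 1, 2, 23, 46.
Check each in increasing order: 38^1 ≡ 38;  38^2 ≡ 34;  38^23 ≡ 46;  38^46 ≡ 1.
Smallest exponent giving 1 is 46.

46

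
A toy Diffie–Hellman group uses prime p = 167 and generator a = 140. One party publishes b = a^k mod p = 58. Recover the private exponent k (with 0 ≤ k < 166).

46

Baby-step giant-step with m = ceil(sqrt(166)) = 13.
Baby table (140^j mod 167 for j=0..12):
  0:1  1:140  2:61  3:23  4:47  5:67  6:28  7:79
  8:38  9:143  10:147  11:39  12:116
Giant step factor: 140^(-13) ≡ 110 (mod 167).
Scan 58·110^i mod 167 for i = 0, 1, …:
  i=0: 58   i=1: 34   i=2: 66   i=3: 79
Match at i=3, j=7: k = 3·13 + 7 = 46.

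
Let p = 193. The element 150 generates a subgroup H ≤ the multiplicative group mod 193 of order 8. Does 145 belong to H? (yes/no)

no

⟨150⟩ has order 8; its elements mod 193 are {1, 9, 43, 81, 112, 150, 184, 192}.
145 is not in this set.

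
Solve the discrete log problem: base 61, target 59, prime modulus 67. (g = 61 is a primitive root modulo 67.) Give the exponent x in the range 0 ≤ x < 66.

Baby-step giant-step with m = ceil(sqrt(66)) = 9.
Baby table (61^j mod 67 for j=0..8):
  0:1  1:61  2:36  3:52  4:23  5:63  6:24  7:57
  8:60
Giant step factor: 61^(-9) ≡ 8 (mod 67).
Scan 59·8^i mod 67 for i = 0, 1, …:
  i=0: 59   i=1: 3   i=2: 24
Match at i=2, j=6: x = 2·9 + 6 = 24.

24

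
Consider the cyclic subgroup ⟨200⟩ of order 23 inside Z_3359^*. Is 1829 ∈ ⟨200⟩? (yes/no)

⟨200⟩ has order 23; its elements mod 3359 are {1, 200, 417, 470, 812, 980, 1168, 1178, 1443, 1829, 2073, 2221, 2303, 2432, 2565, 2580, 2704, 2784, 3028, 3036, 3051, 3085, 3307}.
1829 is in this set.

yes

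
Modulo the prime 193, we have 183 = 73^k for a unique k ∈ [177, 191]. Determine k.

185

Compute 73^177 mod 193 = 160, then multiply by 73 repeatedly:
  73^177=160  73^178=100  73^179=159  73^180=27  73^181=41
  73^182=98  73^183=13  73^184=177  73^185=183
Found 183 at exponent 185.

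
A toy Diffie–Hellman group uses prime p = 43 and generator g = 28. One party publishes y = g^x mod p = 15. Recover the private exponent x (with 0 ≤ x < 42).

Baby-step giant-step with m = ceil(sqrt(42)) = 7.
Baby table (28^j mod 43 for j=0..6):
  0:1  1:28  2:10  3:22  4:14  5:5  6:11
Giant step factor: 28^(-7) ≡ 37 (mod 43).
Scan 15·37^i mod 43 for i = 0, 1, …:
  i=0: 15   i=1: 39   i=2: 24   i=3: 28
Match at i=3, j=1: x = 3·7 + 1 = 22.

22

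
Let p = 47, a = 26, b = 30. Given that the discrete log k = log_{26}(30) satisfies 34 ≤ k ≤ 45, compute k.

41

Compute 26^34 mod 47 = 3, then multiply by 26 repeatedly:
  26^34=3  26^35=31  26^36=7  26^37=41  26^38=32
  26^39=33  26^40=12  26^41=30
Found 30 at exponent 41.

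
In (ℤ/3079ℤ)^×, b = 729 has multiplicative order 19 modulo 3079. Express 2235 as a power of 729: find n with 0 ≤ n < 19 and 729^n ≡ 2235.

3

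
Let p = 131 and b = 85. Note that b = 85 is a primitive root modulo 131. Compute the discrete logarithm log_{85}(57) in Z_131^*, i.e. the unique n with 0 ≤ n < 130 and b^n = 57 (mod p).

Baby-step giant-step with m = ceil(sqrt(130)) = 12.
Baby table (85^j mod 131 for j=0..11):
  0:1  1:85  2:20  3:128  4:7  5:71  6:9  7:110
  8:49  9:104  10:63  11:115
Giant step factor: 85^(-12) ≡ 55 (mod 131).
Scan 57·55^i mod 131 for i = 0, 1, …:
  i=0: 57   i=1: 122   i=2: 29   i=3: 23
  i=4: 86   i=5: 14   i=6: 115
Match at i=6, j=11: n = 6·12 + 11 = 83.

83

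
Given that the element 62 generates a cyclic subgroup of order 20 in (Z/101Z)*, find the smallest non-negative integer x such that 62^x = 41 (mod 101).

17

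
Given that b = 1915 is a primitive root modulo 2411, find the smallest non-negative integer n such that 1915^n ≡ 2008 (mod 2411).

Baby-step giant-step with m = ceil(sqrt(2410)) = 50.
Baby table (1915^j mod 2411 for j=0..49):
  0:1  1:1915  2:94  3:1596  4:1603  5:542  6:1200  7:317
  8:1894  9:866  10:2033  11:1841  12:633  13:1873  14:1638  15:59
  16:2079  17:724  18:135  19:548  20:635  21:881  22:1826  23:840
  24:463  25:1808  26:124  27:1182  28:2012  29:202  30:1070  31:2111
  32:1729  33:732  34:989  35:1300  36:1348  37:1650  38:1340  39:796
  40:588  41:83  42:2230  43:569  44:2274  45:444  46:1588  47:749
  48:2201  49:487
Giant step factor: 1915^(-50) ≡ 16 (mod 2411).
Scan 2008·16^i mod 2411 for i = 0, 1, …:
  i=0: 2008   i=1: 785   i=2: 505   i=3: 847
  i=4: 1497   i=5: 2253   i=6: 2294   i=7: 539
  i=8: 1391   i=9: 557     …   i=33: 1892
  i=34: 1340
Match at i=34, j=38: n = 34·50 + 38 = 1738.

1738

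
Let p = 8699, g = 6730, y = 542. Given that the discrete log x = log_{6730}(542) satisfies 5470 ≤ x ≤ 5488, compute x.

5485

Compute 6730^5470 mod 8699 = 735, then multiply by 6730 repeatedly:
  6730^5470=735  6730^5471=5518  6730^5472=109  6730^5473=2854  6730^5474=28
  6730^5475=5761  6730^5476=87  6730^5477=2677  6730^5478=581  6730^5479=4279
  6730^5480=3980  6730^5481=1179  6730^5482=1182  6730^5483=3974  6730^5484=4294
  6730^5485=542
Found 542 at exponent 5485.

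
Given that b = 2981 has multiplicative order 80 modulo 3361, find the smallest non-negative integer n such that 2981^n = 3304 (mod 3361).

75

Baby-step giant-step with m = ceil(sqrt(80)) = 9.
Baby table (2981^j mod 3361 for j=0..8):
  0:1  1:2981  2:3238  3:3047  4:1685  5:1651  6:1127  7:1948
  8:2541
Giant step factor: 2981^(-9) ≡ 2228 (mod 3361).
Scan 3304·2228^i mod 3361 for i = 0, 1, …:
  i=0: 3304   i=1: 722   i=2: 2058   i=3: 820
  i=4: 1937   i=5: 112   i=6: 822   i=7: 3032
  i=8: 3047
Match at i=8, j=3: n = 8·9 + 3 = 75.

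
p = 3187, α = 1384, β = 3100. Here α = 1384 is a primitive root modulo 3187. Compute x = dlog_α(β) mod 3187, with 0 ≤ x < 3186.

Baby-step giant-step with m = ceil(sqrt(3186)) = 57.
Baby table (1384^j mod 3187 for j=0..56):
  0:1  1:1384  2:69  3:3073  4:1574  5:1695  6:248  7:2223
  8:1177  9:411  10:1538  11:2863  12:951  13:3140  14:1879  15:3131
  16:2171  17:2510  18:10  19:1092  20:690  21:2047  22:2992  23:1015
  24:2480  25:3108  26:2209  27:923  28:2632  29:3134  30:3136  31:2717
  32:2855  33:2627  34:2588  35:2791  36:100  37:1359  38:526  39:1348
  40:1237  41:589  42:2491  43:2397  44:2968  45:2856  46:824  47:2657
  48:2677  49:1674  50:3054  51:774  52:384  53:2414  54:1000  55:842
  56:2073
Giant step factor: 1384^(-57) ≡ 283 (mod 3187).
Scan 3100·283^i mod 3187 for i = 0, 1, …:
  i=0: 3100   i=1: 875   i=2: 2226   i=3: 2119
  i=4: 521   i=5: 841   i=6: 2165   i=7: 791
  i=8: 763   i=9: 2400     …   i=26: 1366
  i=27: 951
Match at i=27, j=12: x = 27·57 + 12 = 1551.

1551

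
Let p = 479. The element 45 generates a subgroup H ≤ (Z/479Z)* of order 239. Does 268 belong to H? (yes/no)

no

268 ∈ ⟨45⟩ iff 268^239 ≡ 1 (mod 479), since |⟨45⟩| = 239.
268^239 mod 479 = 478.
Since 478 ≠ 1, 268 does not lie in the subgroup.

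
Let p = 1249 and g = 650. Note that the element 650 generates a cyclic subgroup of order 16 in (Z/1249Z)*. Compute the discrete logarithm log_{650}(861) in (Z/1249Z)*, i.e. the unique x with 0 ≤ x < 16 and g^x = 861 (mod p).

Successive powers of 650 modulo 1249:
  650^0=1  650^1=650  650^2=338  650^3=1125  650^4=585  650^5=554
  650^6=388  650^7=1151  650^8=1248  650^9=599  650^10=911  650^11=124
  650^12=664  650^13=695  650^14=861
So 650^14 ≡ 861 (mod 1249), giving x = 14.

14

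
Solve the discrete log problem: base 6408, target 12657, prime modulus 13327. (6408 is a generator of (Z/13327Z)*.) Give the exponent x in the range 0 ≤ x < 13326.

Baby-step giant-step with m = ceil(sqrt(13326)) = 116.
Baby table (6408^j mod 13327 for j=0..115):
  0:1  1:6408  2:1977  3:7966  4:3718  5:9595  6:7309  7:4994
  8:3425  9:11158  10:1109  11:3181  12:6865  13:11820  14:5219  15:5909
  16:2865  17:7641  18:130  19:6766  20:3797  21:9401  22:3568  23:7939
  24:3953  25:9524  26:5459  27:11224  28:10900  29:393  30:12868  31:3995
  32:12120  33:8531  34:12621  35:7132  36:3573  37:13325  38:511  39:9373
  40:10722  41:5891  42:7464  43:12036  44:3339  45:6477  46:4338  47:11109
  48:6965  49:12924  50:3014  51:2889  52:1509  53:7597  54:11372  55:13067
  56:13122  57:5733  58:7852  59:6191  60:10776  61:5421  62:7606  63:2409
  64:4206  65:4854  66:12541  67:918  68:5337  69:2414  70:9592  71:1412
  72:12390  73:6181  74:4  75:12305  76:7908  77:5210  78:1545  79:11726
  80:2582  81:6649  82:373  83:4651  84:4436  85:12724  86:806  87:7299
  88:7549  89:10309  90:11460  91:3910  92:520  93:410  94:1861  95:10950
  96:945  97:5102  98:2485  99:11442  100:8509  101:4915  102:3619  103:1572
  104:11491  105:2653  106:8499  107:7470  108:10503  109:1874  110:965  111:13319
  112:2044  113:10838  114:2907  115:10237
Giant step factor: 6408^(-116) ≡ 7421 (mod 13327).
Scan 12657·7421^i mod 13327 for i = 0, 1, …:
  i=0: 12657   i=1: 12228   i=2: 445   i=3: 10576
  i=4: 1793   i=5: 5507   i=6: 6865
Match at i=6, j=12: x = 6·116 + 12 = 708.

708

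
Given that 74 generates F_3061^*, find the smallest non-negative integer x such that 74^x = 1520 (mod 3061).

Baby-step giant-step with m = ceil(sqrt(3060)) = 56.
Baby table (74^j mod 3061 for j=0..55):
  0:1  1:74  2:2415  3:1172  4:1020  5:2016  6:2256  7:1650
  8:2721  9:2389  10:2309  11:2511  12:2154  13:224  14:1271  15:2224
  16:2343  17:1966  18:1617  19:279  20:2280  21:365  22:2522  23:2968
  24:2301  25:1919  26:1200  27:31  28:2294  29:1401  30:2661  31:1010
  32:1276  33:2594  34:2174  35:1704  36:595  37:1176  38:1316  39:2493
  40:822  41:2669  42:1602  43:2230  44:2787  45:1151  46:2527  47:277
  48:2132  49:1657  50:178  51:928  52:1330  53:468  54:961  55:711
Giant step factor: 74^(-56) ≡ 1687 (mod 3061).
Scan 1520·1687^i mod 3061 for i = 0, 1, …:
  i=0: 1520   i=1: 2183   i=2: 338   i=3: 860
  i=4: 2967   i=5: 594   i=6: 1131   i=7: 994
  i=8: 2511
Match at i=8, j=11: x = 8·56 + 11 = 459.

459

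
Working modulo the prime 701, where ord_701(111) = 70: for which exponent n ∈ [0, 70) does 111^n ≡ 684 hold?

Successive powers of 111 modulo 701:
  111^0=1  111^1=111  111^2=404  111^3=681  111^4=584  111^5=332
  111^6=400  111^7=237  111^8=370  111^9=412  111^10=167  111^11=311
  111^12=172  111^13=165  111^14=89  111^15=65  111^16=205  111^17=323
  111^18=102  111^19=106  111^20=550  111^21=63  111^22=684
So 111^22 ≡ 684 (mod 701), giving n = 22.

22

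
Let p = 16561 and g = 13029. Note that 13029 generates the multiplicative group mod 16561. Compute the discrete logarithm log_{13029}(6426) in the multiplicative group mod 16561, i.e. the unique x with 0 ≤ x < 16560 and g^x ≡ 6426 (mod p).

5468

Baby-step giant-step with m = ceil(sqrt(16560)) = 129.
Baby table (13029^j mod 16561 for j=0..128):
  0:1  1:13029  2:4591  3:14368  4:11689  5:1025  6:6559  7:2451
  8:4471  9:7622  10:7282  11:15770  12:11564  13:11939  14:12319  15:11600
  16:714  17:11985  18:15457  19:7493  20:15763  21:3166  22:12924  23:11109
  24:12582  25:10100  26:15755  27:14861  28:9318  29:12092  30:1875  31:1900
  32:12966  33:11814  34:6672  35:799  36:9863  37:8228  38:3259  39:15668
  40:7486  41:7365  42:4151  43:11714  44:12091  45:5407  46:13870  47:15159
  48:125  49:5647  50:10801  51:7412  52:3757  53:12198  54:8386  55:8277
  56:12362  57:8773  58:15956  59:491  60:4693  61:1885  62:16263  63:9193
  64:6445  65:7635  66:11049  67:9209  68:16177  69:14847  70:9083  71:14062
  72:16016  73:3864  74:15177  75:2793  76:5480  77:4449  78:2521  79:5646
  80:14333  81:2821  82:5950  83:509  84:7361  85:1718  86:9911  87:4302
  88:8334  89:9770  90:5484  91:6882  92:4324  93:13435  94:11406  95:6921
  96:15625  97:10313  98:8684  99:15645  100:5917  101:1138  102:4907  103:7843
  104:5077  105:3599  106:7180  107:11692  108:6990  109:3771  110:12433  111:6416
  112:10697  113:10398  114:6562  115:8416  116:1683  117:1043  118:9227  119:2284
  120:14680  121:2731  122:9171  123:1344  124:5999  125:9612  126:466  127:10188
  128:3037
Giant step factor: 13029^(-129) ≡ 15655 (mod 16561).
Scan 6426·15655^i mod 16561 for i = 0, 1, …:
  i=0: 6426   i=1: 7516   i=2: 13636   i=3: 290
  i=4: 2236   i=5: 11187   i=6: 16471   i=7: 15296
  i=8: 3381   i=9: 599     …   i=41: 3845
  i=42: 10801
Match at i=42, j=50: x = 42·129 + 50 = 5468.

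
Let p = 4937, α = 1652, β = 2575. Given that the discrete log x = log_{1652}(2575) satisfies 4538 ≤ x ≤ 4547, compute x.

Compute 1652^4538 mod 4937 = 198, then multiply by 1652 repeatedly:
  1652^4538=198  1652^4539=1254  1652^4540=3005  1652^4541=2575
Found 2575 at exponent 4541.

4541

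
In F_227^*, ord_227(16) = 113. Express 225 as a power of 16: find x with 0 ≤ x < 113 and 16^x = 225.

Baby-step giant-step with m = ceil(sqrt(113)) = 11.
Baby table (16^j mod 227 for j=0..10):
  0:1  1:16  2:29  3:10  4:160  5:63  6:100  7:11
  8:176  9:92  10:110
Giant step factor: 16^(-11) ≡ 77 (mod 227).
Scan 225·77^i mod 227 for i = 0, 1, …:
  i=0: 225   i=1: 73   i=2: 173   i=3: 155
  i=4: 131   i=5: 99   i=6: 132   i=7: 176
Match at i=7, j=8: x = 7·11 + 8 = 85.

85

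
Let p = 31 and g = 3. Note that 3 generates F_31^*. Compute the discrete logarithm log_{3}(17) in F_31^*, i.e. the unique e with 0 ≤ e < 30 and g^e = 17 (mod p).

Successive powers of 3 modulo 31:
  3^0=1  3^1=3  3^2=9  3^3=27  3^4=19  3^5=26
  3^6=16  3^7=17
So 3^7 ≡ 17 (mod 31), giving e = 7.

7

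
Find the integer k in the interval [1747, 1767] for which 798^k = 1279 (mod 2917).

1767

Compute 798^1747 mod 2917 = 1800, then multiply by 798 repeatedly:
  798^1747=1800  798^1748=1236  798^1749=382  798^1750=1468  798^1751=1747
  798^1752=2697  798^1753=2377  798^1754=796  798^1755=2219  798^1756=143
  798^1757=351  798^1758=66  798^1759=162  798^1760=928  798^1761=2543
  798^1762=1999  798^1763=2520  798^1764=1147  798^1765=2285  798^1766=305
  798^1767=1279
Found 1279 at exponent 1767.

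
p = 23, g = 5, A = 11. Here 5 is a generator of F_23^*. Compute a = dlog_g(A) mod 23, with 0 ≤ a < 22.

Successive powers of 5 modulo 23:
  5^0=1  5^1=5  5^2=2  5^3=10  5^4=4  5^5=20
  5^6=8  5^7=17  5^8=16  5^9=11
So 5^9 ≡ 11 (mod 23), giving a = 9.

9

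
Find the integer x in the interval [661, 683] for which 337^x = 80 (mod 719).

664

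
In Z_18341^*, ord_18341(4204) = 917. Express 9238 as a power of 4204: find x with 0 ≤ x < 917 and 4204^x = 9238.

271

Baby-step giant-step with m = ceil(sqrt(917)) = 31.
Baby table (4204^j mod 18341 for j=0..30):
  0:1  1:4204  2:11233  3:13798  4:12550  5:11484  6:5224  7:7519
  8:8333  9:622  10:10466  11:17346  12:17109  13:11175  14:8399  15:2971
  16:18204  17:10964  18:1723  19:17138  20:4704  21:4018  22:17952  23:15334
  24:13862  25:6491  26:15097  27:7928  28:3715  29:9669  30:4820
Giant step factor: 4204^(-31) ≡ 18008 (mod 18341).
Scan 9238·18008^i mod 18341 for i = 0, 1, …:
  i=0: 9238   i=1: 5034   i=2: 11050   i=3: 6891
  i=4: 16263   i=5: 13357   i=6: 8982   i=7: 16918
  i=8: 15334
Match at i=8, j=23: x = 8·31 + 23 = 271.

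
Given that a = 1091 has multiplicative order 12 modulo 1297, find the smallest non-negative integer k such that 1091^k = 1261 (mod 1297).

3

Successive powers of 1091 modulo 1297:
  1091^0=1  1091^1=1091  1091^2=932  1091^3=1261
So 1091^3 ≡ 1261 (mod 1297), giving k = 3.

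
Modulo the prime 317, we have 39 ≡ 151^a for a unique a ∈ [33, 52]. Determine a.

42

Compute 151^33 mod 317 = 20, then multiply by 151 repeatedly:
  151^33=20  151^34=167  151^35=174  151^36=280  151^37=119
  151^38=217  151^39=116  151^40=81  151^41=185  151^42=39
Found 39 at exponent 42.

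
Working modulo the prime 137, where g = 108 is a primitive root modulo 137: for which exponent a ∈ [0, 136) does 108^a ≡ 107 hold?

Baby-step giant-step with m = ceil(sqrt(136)) = 12.
Baby table (108^j mod 137 for j=0..11):
  0:1  1:108  2:19  3:134  4:87  5:80  6:9  7:13
  8:34  9:110  10:98  11:35
Giant step factor: 108^(-12) ≡ 22 (mod 137).
Scan 107·22^i mod 137 for i = 0, 1, …:
  i=0: 107   i=1: 25   i=2: 2   i=3: 44
  i=4: 9
Match at i=4, j=6: a = 4·12 + 6 = 54.

54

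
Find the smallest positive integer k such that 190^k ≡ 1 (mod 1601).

The order of 190 must divide p − 1 = 1600 = 2^6 · 5^2.
Divisors: 1, 2, 4, 5, 8, 10, 16, 20, 25, 32, 40, 50, 64, 80, 100, 160, 200, 320, 400, 800, 1600.
Check each in increasing order: 190^1 ≡ 190;  190^2 ≡ 878;  190^4 ≡ 803;  190^5 ≡ 475;  190^8 ≡ 1207;  190^10 ≡ 1485;  190^16 ≡ 1540;  190^20 ≡ 648;  190^25 ≡ 408;  190^32 ≡ 519;  190^40 ≡ 442;  190^50 ≡ 1561;  190^64 ≡ 393;  190^80 ≡ 42;  190^100 ≡ 1600;  190^160 ≡ 163;  190^200 ≡ 1.
Smallest exponent giving 1 is 200.

200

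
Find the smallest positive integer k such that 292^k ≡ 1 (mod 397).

198

The order of 292 must divide p − 1 = 396 = 2^2 · 3^2 · 11.
Divisors: 1, 2, 3, 4, 6, 9, 11, 12, 18, 22, 33, 36, 44, 66, 99, 132, 198, 396.
Check each in increasing order: 292^1 ≡ 292;  292^2 ≡ 306;  292^3 ≡ 27;  292^4 ≡ 341;  292^6 ≡ 332;  292^9 ≡ 230;  292^11 ≡ 111;  292^12 ≡ 255;  292^18 ≡ 99;  292^22 ≡ 14;  292^33 ≡ 363;  292^36 ≡ 273;  292^44 ≡ 196;  292^66 ≡ 362;  292^99 ≡ 396;  292^132 ≡ 34;  292^198 ≡ 1.
Smallest exponent giving 1 is 198.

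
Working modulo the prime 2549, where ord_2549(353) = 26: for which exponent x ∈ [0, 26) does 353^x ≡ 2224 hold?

Successive powers of 353 modulo 2549:
  353^0=1  353^1=353  353^2=2257  353^3=1433  353^4=1147  353^5=2149
  353^6=1544  353^7=2095  353^8=325  353^9=20  353^10=1962  353^11=1807
  353^12=621  353^13=2548  353^14=2196  353^15=292  353^16=1116  353^17=1402
  353^18=400  353^19=1005  353^20=454  353^21=2224
So 353^21 ≡ 2224 (mod 2549), giving x = 21.

21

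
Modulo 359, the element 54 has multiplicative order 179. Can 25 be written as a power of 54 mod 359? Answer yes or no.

25 ∈ ⟨54⟩ iff 25^179 ≡ 1 (mod 359), since |⟨54⟩| = 179.
25^179 mod 359 = 1.
Since 1 = 1, 25 lies in the subgroup.

yes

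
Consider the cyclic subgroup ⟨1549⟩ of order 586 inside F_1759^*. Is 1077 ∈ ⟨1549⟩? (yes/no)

no

1077 ∈ ⟨1549⟩ iff 1077^586 ≡ 1 (mod 1759), since |⟨1549⟩| = 586.
1077^586 mod 1759 = 508.
Since 508 ≠ 1, 1077 does not lie in the subgroup.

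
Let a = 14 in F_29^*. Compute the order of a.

28

The order of 14 must divide p − 1 = 28 = 2^2 · 7.
Divisors: 1, 2, 4, 7, 14, 28.
Check each in increasing order: 14^1 ≡ 14;  14^2 ≡ 22;  14^4 ≡ 20;  14^7 ≡ 12;  14^14 ≡ 28;  14^28 ≡ 1.
Smallest exponent giving 1 is 28.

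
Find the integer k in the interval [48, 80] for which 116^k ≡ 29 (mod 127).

Compute 116^48 mod 127 = 87, then multiply by 116 repeatedly:
  116^48=87  116^49=59  116^50=113  116^51=27  116^52=84
  116^53=92  116^54=4  116^55=83  116^56=103  116^57=10
  116^58=17  116^59=67  116^60=25  116^61=106  116^62=104
  116^63=126  116^64=11  116^65=6  116^66=61  116^67=91
  116^68=15  116^69=89  116^70=37  116^71=101  116^72=32
  116^73=29
Found 29 at exponent 73.

73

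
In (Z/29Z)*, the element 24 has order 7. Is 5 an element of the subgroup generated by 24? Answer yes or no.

no

5 ∈ ⟨24⟩ iff 5^7 ≡ 1 (mod 29), since |⟨24⟩| = 7.
5^7 mod 29 = 28.
Since 28 ≠ 1, 5 does not lie in the subgroup.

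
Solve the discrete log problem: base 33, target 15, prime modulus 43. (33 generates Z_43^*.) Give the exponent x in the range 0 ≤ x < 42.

Baby-step giant-step with m = ceil(sqrt(42)) = 7.
Baby table (33^j mod 43 for j=0..6):
  0:1  1:33  2:14  3:32  4:24  5:18  6:35
Giant step factor: 33^(-7) ≡ 7 (mod 43).
Scan 15·7^i mod 43 for i = 0, 1, …:
  i=0: 15   i=1: 19   i=2: 4   i=3: 28
  i=4: 24
Match at i=4, j=4: x = 4·7 + 4 = 32.

32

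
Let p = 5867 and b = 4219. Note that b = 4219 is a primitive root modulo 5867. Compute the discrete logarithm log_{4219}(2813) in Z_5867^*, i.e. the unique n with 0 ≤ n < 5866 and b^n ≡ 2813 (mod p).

426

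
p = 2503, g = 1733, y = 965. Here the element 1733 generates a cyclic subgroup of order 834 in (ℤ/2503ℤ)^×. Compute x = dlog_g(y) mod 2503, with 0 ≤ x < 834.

227

Baby-step giant-step with m = ceil(sqrt(834)) = 29.
Baby table (1733^j mod 2503 for j=0..28):
  0:1  1:1733  2:2192  3:1685  4:1607  5:1595  6:823  7:2052
  8:1856  9:93  10:977  11:1113  12:1519  13:1774  14:658  15:1449
  16:608  17:2404  18:1140  19:753  20:886  21:1099  22:2287  23:1122
  24:2098  25:1478  26:805  27:894  28:2448
Giant step factor: 1733^(-29) ≡ 1843 (mod 2503).
Scan 965·1843^i mod 2503 for i = 0, 1, …:
  i=0: 965   i=1: 1365   i=2: 180   i=3: 1344
  i=4: 1525   i=5: 2209   i=6: 1309   i=7: 2098
Match at i=7, j=24: x = 7·29 + 24 = 227.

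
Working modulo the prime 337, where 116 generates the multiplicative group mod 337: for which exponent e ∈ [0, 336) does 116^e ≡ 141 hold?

Baby-step giant-step with m = ceil(sqrt(336)) = 19.
Baby table (116^j mod 337 for j=0..18):
  0:1  1:116  2:313  3:249  4:239  5:90  6:330  7:199
  8:168  9:279  10:12  11:44  12:49  13:292  14:172  15:69
  16:253  17:29  18:331
Giant step factor: 116^(-19) ≡ 291 (mod 337).
Scan 141·291^i mod 337 for i = 0, 1, …:
  i=0: 141   i=1: 254   i=2: 111   i=3: 286
  i=4: 324   i=5: 261   i=6: 126   i=7: 270
  i=8: 49
Match at i=8, j=12: e = 8·19 + 12 = 164.

164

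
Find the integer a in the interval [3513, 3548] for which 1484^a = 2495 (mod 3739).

3544

Compute 1484^3513 mod 3739 = 1610, then multiply by 1484 repeatedly:
  1484^3513=1610  1484^3514=19  1484^3515=2023  1484^3516=3454  1484^3517=3306
  1484^3518=536  1484^3519=2756  1484^3520=3177  1484^3521=3528  1484^3522=952
  1484^3523=3165  1484^3524=676  1484^3525=1132  1484^3526=1077  1484^3527=1715
  1484^3528=2540  1484^3529=448  1484^3530=3029  1484^3531=758  1484^3532=3172
  1484^3533=3586  1484^3534=1027  1484^3535=2295  1484^3536=3290  1484^3537=2965
  1484^3538=2996  1484^3539=393  1484^3540=3667  1484^3541=1583  1484^3542=1080
  1484^3543=2428  1484^3544=2495
Found 2495 at exponent 3544.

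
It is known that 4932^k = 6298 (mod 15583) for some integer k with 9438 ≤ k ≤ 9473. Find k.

9453

Compute 4932^9438 mod 15583 = 5343, then multiply by 4932 repeatedly:
  4932^9438=5343  4932^9439=823  4932^9440=7456  4932^9441=12695  4932^9442=14829
  4932^9443=5609  4932^9444=3763  4932^9445=15346  4932^9446=15424  4932^9447=10545
  4932^9448=7469  4932^9449=14479  4932^9450=9122  4932^9451=1583  4932^9452=273
  4932^9453=6298
Found 6298 at exponent 9453.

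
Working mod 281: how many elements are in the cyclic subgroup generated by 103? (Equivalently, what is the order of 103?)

280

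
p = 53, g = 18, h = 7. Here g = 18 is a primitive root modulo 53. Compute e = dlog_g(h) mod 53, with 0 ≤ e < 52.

42

Baby-step giant-step with m = ceil(sqrt(52)) = 8.
Baby table (18^j mod 53 for j=0..7):
  0:1  1:18  2:6  3:2  4:36  5:12  6:4  7:19
Giant step factor: 18^(-8) ≡ 42 (mod 53).
Scan 7·42^i mod 53 for i = 0, 1, …:
  i=0: 7   i=1: 29   i=2: 52   i=3: 11
  i=4: 38   i=5: 6
Match at i=5, j=2: e = 5·8 + 2 = 42.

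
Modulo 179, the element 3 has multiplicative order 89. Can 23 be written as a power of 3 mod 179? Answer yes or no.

no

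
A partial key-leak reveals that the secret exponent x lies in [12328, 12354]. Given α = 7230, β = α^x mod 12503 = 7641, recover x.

Compute 7230^12328 mod 12503 = 2969, then multiply by 7230 repeatedly:
  7230^12328=2969  7230^12329=10722  7230^12330=1460  7230^12331=3268  7230^12332=9473
  7230^12333=10859  7230^12334=4233  7230^12335=9749  7230^12336=5859  7230^12337=406
  7230^12338=9678  7230^12339=5152  7230^12340=2523  7230^12341=11916  7230^12342=7010
  7230^12343=7641
Found 7641 at exponent 12343.

12343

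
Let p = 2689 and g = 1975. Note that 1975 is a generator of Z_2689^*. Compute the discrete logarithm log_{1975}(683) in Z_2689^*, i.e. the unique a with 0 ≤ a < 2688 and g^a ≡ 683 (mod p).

634

Baby-step giant-step with m = ceil(sqrt(2688)) = 52.
Baby table (1975^j mod 2689 for j=0..51):
  0:1  1:1975  2:1575  3:2141  4:1367  5:69  6:1825  7:1115
  8:2523  9:208  10:2072  11:2231  12:1643  13:1991  14:907  15:451
  16:666  17:429  18:240  19:736  20:1540  21:241  22:22  23:426
  24:2382  25:1389  26:495  27:1518  28:2504  29:329  30:1726  31:1887
  32:2560  33:680  34:1189  35:778  36:1131  37:1855  38:1207  39:1371
  40:2591  41:58  42:1612  43:2613  44:484  45:1305  46:1313  47:979
  48:134  49:1128  50:1308  51:1860
Giant step factor: 1975^(-52) ≡ 1361 (mod 2689).
Scan 683·1361^i mod 2689 for i = 0, 1, …:
  i=0: 683   i=1: 1858   i=2: 1078   i=3: 1653
  i=4: 1729   i=5: 294   i=6: 2162   i=7: 716
  i=8: 1058   i=9: 1323   i=10: 1662   i=11: 533
  i=12: 2072
Match at i=12, j=10: a = 12·52 + 10 = 634.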